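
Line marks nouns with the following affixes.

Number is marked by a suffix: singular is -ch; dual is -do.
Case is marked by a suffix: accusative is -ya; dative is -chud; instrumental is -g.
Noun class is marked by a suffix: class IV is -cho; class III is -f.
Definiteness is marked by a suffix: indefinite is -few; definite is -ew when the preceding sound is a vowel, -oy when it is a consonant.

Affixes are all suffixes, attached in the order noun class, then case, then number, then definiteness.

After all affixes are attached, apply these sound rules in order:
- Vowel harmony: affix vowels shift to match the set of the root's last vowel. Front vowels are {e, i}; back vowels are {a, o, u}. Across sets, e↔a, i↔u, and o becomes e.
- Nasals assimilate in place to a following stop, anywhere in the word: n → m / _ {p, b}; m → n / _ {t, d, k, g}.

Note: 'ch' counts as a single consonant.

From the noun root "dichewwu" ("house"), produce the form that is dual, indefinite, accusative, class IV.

Attach noun class class IV -cho → dichewwucho.
Attach case accusative -ya → dichewwuchoya.
Attach number dual -do → dichewwuchoyado.
Attach definiteness indefinite -few → dichewwuchoyadofew.
Apply vowel harmony: dichewwuchoyadofew → dichewwuchoyadofaw.
Nasal assimilation: no change.

dichewwuchoyadofaw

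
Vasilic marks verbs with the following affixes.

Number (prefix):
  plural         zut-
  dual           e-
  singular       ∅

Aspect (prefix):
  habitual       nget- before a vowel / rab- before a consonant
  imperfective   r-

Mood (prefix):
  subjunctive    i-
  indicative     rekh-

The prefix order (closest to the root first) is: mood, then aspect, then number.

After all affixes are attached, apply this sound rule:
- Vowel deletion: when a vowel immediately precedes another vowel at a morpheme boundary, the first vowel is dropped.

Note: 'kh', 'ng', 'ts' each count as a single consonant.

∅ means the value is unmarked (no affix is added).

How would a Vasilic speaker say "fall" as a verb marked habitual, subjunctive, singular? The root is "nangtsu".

ngetinangtsu

Attach mood subjunctive i- → inangtsu.
Attach aspect habitual nget- (before vowel 'i') → ngetinangtsu.
number = singular: zero marking, form stays ngetinangtsu.
Vowel deletion: no change.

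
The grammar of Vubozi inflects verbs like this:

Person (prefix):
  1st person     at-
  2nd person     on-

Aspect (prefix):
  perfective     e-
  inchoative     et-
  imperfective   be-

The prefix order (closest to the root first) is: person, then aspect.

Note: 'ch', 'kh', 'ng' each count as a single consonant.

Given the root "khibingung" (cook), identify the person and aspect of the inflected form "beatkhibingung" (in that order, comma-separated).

1st person, imperfective

Segment: be-at-khibingung.
person: at- → 1st person.
aspect: be- → imperfective.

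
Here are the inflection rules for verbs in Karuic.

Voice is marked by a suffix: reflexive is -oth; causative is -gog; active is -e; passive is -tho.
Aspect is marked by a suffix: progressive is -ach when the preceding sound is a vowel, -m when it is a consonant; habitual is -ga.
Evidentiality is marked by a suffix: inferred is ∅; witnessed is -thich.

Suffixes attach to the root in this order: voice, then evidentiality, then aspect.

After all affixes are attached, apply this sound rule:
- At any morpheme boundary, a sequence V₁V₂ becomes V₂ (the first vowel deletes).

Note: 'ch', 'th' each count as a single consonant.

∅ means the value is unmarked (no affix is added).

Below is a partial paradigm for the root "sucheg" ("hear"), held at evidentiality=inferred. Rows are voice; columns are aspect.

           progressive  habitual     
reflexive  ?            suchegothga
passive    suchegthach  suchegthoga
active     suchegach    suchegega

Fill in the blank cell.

Attach voice reflexive -oth → suchegoth.
evidentiality = inferred: zero marking, form stays suchegoth.
Attach aspect progressive -m (after consonant 'th') → suchegothm.
Vowel deletion: no change.

suchegothm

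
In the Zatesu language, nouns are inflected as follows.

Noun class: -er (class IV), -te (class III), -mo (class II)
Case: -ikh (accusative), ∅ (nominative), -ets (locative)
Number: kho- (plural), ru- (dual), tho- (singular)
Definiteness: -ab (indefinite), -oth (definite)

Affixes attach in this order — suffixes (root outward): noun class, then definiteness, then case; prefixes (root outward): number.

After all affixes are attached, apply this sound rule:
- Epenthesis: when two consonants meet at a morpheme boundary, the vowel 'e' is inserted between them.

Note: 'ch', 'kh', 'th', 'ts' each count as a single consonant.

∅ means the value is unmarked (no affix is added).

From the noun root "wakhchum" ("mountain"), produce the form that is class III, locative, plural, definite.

Attach noun class class III -te → wakhchumte.
Attach definiteness definite -oth → wakhchumteoth.
Attach case locative -ets → wakhchumteothets.
Attach number plural kho- → khowakhchumteothets.
Apply epenthesis: khowakhchumteothets → khowakhchumeteothets.

khowakhchumeteothets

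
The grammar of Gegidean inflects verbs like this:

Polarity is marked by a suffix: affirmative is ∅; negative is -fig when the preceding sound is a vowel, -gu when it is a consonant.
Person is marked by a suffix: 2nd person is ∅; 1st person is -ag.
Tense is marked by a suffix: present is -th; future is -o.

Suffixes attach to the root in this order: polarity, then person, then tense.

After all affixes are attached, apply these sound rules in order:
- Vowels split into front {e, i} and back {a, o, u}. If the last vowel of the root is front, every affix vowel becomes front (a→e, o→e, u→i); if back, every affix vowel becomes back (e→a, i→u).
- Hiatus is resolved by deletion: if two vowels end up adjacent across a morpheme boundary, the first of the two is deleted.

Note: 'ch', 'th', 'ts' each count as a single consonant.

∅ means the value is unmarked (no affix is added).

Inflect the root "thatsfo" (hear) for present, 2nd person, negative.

Attach polarity negative -fig (after vowel 'o') → thatsfofig.
person = 2nd person: zero marking, form stays thatsfofig.
Attach tense present -th → thatsfofigth.
Apply vowel harmony: thatsfofigth → thatsfofugth.
Vowel deletion: no change.

thatsfofugth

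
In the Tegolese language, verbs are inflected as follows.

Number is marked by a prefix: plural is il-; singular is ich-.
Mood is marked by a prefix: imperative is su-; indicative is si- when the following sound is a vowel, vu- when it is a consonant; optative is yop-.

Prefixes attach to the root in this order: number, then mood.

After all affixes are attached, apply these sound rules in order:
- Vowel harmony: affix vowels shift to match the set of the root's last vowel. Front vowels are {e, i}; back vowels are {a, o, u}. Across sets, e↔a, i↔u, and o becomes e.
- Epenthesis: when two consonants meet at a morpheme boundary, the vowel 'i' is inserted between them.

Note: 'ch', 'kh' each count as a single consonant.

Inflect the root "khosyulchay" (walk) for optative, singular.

Attach number singular ich- → ichkhosyulchay.
Attach mood optative yop- → yopichkhosyulchay.
Apply vowel harmony: yopichkhosyulchay → yopuchkhosyulchay.
Apply epenthesis: yopuchkhosyulchay → yopuchikhosyulchay.

yopuchikhosyulchay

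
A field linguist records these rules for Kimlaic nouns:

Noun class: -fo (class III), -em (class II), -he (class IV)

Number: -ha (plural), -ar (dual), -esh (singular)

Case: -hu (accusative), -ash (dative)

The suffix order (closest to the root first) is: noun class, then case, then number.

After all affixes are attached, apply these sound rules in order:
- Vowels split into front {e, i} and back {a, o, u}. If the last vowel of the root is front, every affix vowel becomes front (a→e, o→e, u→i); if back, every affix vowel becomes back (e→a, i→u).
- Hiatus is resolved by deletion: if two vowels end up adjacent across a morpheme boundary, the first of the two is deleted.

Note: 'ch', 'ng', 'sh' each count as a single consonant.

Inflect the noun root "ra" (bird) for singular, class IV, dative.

Attach noun class class IV -he → rahe.
Attach case dative -ash → raheash.
Attach number singular -esh → raheashesh.
Apply vowel harmony: raheashesh → rahaashash.
Apply vowel deletion: rahaashash → rahashash.

rahashash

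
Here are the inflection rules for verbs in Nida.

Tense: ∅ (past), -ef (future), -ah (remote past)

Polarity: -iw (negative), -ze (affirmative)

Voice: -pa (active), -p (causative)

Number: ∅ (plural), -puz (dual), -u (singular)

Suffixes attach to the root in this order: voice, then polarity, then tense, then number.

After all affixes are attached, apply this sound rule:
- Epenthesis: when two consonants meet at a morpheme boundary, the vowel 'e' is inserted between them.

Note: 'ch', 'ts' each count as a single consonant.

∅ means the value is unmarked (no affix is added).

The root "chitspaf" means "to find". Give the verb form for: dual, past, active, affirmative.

chitspafepazepuz

Attach voice active -pa → chitspafpa.
Attach polarity affirmative -ze → chitspafpaze.
tense = past: zero marking, form stays chitspafpaze.
Attach number dual -puz → chitspafpazepuz.
Apply epenthesis: chitspafpazepuz → chitspafepazepuz.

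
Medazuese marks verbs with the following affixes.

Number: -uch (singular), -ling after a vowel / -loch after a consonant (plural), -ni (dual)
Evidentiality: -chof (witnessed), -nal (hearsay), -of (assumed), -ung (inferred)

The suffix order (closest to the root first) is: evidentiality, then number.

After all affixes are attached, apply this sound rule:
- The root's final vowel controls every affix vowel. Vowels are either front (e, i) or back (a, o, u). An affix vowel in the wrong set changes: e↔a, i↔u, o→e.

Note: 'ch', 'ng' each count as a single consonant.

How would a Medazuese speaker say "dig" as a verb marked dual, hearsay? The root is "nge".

Attach evidentiality hearsay -nal → ngenal.
Attach number dual -ni → ngenalni.
Apply vowel harmony: ngenalni → ngenelni.

ngenelni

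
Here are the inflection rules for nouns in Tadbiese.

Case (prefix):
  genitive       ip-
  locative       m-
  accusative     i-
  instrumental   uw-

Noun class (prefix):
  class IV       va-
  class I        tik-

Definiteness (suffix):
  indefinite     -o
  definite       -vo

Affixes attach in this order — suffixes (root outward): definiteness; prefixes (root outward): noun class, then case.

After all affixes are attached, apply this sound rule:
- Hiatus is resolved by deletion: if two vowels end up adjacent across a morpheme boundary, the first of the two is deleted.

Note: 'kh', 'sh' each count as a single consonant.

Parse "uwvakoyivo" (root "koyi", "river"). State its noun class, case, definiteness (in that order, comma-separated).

Segment: uw-va-koyi-vo.
noun class: va- → class IV.
case: uw- → instrumental.
definiteness: -vo → definite.

class IV, instrumental, definite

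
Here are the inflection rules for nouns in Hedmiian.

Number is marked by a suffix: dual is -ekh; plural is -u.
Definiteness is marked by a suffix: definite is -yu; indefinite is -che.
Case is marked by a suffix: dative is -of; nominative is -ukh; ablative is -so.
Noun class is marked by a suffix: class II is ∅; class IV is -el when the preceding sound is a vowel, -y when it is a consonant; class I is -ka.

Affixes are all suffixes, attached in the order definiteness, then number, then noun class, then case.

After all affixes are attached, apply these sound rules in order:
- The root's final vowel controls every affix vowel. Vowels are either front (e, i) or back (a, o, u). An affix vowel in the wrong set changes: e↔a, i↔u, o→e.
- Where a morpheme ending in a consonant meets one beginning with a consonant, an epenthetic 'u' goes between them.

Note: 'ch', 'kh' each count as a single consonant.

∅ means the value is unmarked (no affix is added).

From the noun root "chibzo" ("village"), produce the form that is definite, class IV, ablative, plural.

chibzoyuualuso

Attach definiteness definite -yu → chibzoyu.
Attach number plural -u → chibzoyuu.
Attach noun class class IV -el (after vowel 'u') → chibzoyuuel.
Attach case ablative -so → chibzoyuuelso.
Apply vowel harmony: chibzoyuuelso → chibzoyuualso.
Apply epenthesis: chibzoyuualso → chibzoyuualuso.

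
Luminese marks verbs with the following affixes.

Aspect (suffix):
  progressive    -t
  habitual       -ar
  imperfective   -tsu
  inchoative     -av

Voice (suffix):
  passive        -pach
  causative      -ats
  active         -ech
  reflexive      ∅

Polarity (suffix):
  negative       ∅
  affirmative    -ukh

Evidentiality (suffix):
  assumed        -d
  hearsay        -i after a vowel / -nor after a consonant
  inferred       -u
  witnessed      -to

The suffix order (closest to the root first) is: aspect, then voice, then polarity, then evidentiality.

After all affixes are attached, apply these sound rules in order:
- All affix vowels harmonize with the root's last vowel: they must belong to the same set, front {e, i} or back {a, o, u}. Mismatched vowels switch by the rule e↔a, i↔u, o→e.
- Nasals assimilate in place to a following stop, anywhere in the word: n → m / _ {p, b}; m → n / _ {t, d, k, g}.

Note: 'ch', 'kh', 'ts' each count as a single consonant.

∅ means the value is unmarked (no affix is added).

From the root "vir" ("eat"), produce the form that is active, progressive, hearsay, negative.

Attach aspect progressive -t → virt.
Attach voice active -ech → virtech.
polarity = negative: zero marking, form stays virtech.
Attach evidentiality hearsay -nor (after consonant 'ch') → virtechnor.
Apply vowel harmony: virtechnor → virtechner.
Nasal assimilation: no change.

virtechner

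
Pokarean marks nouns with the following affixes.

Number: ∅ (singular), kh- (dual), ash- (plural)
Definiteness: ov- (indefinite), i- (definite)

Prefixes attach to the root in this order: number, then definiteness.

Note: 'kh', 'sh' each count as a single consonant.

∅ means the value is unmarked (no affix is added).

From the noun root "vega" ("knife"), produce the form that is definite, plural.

iashvega

Attach number plural ash- → ashvega.
Attach definiteness definite i- → iashvega.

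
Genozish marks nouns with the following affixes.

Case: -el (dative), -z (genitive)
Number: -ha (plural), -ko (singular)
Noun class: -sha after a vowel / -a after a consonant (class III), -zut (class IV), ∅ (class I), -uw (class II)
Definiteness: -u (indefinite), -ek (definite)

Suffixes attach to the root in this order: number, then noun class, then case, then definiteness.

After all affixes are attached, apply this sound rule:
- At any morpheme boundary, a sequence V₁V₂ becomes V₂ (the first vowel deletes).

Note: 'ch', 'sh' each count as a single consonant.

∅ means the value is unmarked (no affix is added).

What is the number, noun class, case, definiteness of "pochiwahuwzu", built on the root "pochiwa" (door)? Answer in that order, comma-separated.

plural, class II, genitive, indefinite

Segment: pochiwa-ha-uw-z-u.
number: -ha → plural.
noun class: -uw → class II.
case: -z → genitive.
definiteness: -u → indefinite.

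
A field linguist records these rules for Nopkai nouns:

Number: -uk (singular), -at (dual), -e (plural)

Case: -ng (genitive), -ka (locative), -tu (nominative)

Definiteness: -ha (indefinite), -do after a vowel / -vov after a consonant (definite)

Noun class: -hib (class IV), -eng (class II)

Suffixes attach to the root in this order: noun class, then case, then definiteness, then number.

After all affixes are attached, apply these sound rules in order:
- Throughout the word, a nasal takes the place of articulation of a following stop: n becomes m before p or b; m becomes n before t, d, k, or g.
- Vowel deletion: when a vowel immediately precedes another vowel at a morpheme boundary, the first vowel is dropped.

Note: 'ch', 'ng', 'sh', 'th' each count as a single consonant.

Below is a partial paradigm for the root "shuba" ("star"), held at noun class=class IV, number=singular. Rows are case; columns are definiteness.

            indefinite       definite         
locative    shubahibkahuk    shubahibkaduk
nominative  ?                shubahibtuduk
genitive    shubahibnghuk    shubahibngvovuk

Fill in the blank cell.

shubahibtuhuk

Attach noun class class IV -hib → shubahib.
Attach case nominative -tu → shubahibtu.
Attach definiteness indefinite -ha → shubahibtuha.
Attach number singular -uk → shubahibtuhauk.
Nasal assimilation: no change.
Apply vowel deletion: shubahibtuhauk → shubahibtuhuk.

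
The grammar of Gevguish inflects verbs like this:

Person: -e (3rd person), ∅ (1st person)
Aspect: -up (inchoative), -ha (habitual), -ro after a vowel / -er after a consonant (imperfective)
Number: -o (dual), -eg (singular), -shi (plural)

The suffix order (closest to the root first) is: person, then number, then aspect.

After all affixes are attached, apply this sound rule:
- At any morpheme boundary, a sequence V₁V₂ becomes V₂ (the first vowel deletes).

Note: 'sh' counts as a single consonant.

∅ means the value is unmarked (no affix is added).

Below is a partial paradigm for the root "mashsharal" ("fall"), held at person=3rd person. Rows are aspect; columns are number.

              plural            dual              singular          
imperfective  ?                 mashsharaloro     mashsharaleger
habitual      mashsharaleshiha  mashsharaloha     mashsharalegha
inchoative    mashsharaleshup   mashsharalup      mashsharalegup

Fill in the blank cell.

mashsharaleshiro

Attach person 3rd person -e → mashsharale.
Attach number plural -shi → mashsharaleshi.
Attach aspect imperfective -ro (after vowel 'i') → mashsharaleshiro.
Vowel deletion: no change.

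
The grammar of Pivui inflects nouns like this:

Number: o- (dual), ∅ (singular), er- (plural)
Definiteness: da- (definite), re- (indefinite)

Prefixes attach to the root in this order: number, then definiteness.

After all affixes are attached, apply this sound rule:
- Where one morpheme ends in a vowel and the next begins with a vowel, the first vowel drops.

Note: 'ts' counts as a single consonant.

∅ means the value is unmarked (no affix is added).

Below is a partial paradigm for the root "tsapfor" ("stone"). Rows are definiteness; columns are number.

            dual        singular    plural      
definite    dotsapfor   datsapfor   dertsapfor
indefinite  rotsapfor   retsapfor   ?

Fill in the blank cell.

Attach number plural er- → ertsapfor.
Attach definiteness indefinite re- → reertsapfor.
Apply vowel deletion: reertsapfor → rertsapfor.

rertsapfor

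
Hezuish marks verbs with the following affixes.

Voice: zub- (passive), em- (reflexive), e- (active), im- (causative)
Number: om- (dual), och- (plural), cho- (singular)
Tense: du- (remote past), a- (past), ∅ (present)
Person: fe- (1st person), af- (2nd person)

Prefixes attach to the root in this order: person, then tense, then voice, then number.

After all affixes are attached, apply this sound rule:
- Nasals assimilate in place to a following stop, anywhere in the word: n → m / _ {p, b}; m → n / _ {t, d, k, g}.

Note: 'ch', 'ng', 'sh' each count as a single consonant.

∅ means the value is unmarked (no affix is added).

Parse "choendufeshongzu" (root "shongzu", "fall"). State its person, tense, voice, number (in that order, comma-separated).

Segment: cho-em-du-fe-shongzu.
person: fe- → 1st person.
tense: du- → remote past.
voice: em- → reflexive.
number: cho- → singular.

1st person, remote past, reflexive, singular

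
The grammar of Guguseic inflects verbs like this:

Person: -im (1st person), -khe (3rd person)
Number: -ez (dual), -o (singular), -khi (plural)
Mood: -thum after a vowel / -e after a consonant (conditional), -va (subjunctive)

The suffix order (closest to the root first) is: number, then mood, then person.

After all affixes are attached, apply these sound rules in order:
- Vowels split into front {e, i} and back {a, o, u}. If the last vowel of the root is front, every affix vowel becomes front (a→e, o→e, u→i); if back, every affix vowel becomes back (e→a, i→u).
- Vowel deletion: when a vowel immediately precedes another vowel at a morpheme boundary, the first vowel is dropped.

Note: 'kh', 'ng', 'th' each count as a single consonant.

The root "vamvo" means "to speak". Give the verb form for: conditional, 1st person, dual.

vamvazum

Attach number dual -ez → vamvoez.
Attach mood conditional -e (after consonant 'z') → vamvoeze.
Attach person 1st person -im → vamvoezeim.
Apply vowel harmony: vamvoezeim → vamvoazaum.
Apply vowel deletion: vamvoazaum → vamvazum.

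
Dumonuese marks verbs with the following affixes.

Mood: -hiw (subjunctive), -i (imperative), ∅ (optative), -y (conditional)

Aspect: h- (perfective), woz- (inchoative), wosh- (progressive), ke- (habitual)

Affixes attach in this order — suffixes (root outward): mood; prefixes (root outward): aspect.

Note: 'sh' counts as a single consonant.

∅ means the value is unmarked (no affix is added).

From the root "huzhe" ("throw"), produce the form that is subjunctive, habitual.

kehuzhehiw

Attach aspect habitual ke- → kehuzhe.
Attach mood subjunctive -hiw → kehuzhehiw.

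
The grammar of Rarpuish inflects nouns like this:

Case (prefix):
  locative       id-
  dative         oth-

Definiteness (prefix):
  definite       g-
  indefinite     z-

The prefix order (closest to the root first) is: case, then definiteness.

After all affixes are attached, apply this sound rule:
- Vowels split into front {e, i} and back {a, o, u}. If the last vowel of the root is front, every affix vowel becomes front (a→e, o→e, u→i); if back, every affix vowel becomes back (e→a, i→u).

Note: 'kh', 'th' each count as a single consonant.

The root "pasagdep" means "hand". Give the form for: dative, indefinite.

zethpasagdep

Attach case dative oth- → othpasagdep.
Attach definiteness indefinite z- → zothpasagdep.
Apply vowel harmony: zothpasagdep → zethpasagdep.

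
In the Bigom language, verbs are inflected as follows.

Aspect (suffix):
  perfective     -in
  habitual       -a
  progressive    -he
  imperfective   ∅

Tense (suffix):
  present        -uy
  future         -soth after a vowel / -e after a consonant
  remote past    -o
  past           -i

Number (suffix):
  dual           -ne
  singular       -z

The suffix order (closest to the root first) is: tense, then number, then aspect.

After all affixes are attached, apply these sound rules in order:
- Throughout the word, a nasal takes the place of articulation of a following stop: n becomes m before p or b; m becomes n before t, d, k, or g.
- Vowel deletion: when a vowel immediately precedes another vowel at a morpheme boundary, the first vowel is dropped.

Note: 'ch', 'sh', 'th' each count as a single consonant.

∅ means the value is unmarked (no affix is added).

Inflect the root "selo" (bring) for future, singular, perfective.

Attach tense future -soth (after vowel 'o') → selosoth.
Attach number singular -z → selosothz.
Attach aspect perfective -in → selosothzin.
Nasal assimilation: no change.
Vowel deletion: no change.

selosothzin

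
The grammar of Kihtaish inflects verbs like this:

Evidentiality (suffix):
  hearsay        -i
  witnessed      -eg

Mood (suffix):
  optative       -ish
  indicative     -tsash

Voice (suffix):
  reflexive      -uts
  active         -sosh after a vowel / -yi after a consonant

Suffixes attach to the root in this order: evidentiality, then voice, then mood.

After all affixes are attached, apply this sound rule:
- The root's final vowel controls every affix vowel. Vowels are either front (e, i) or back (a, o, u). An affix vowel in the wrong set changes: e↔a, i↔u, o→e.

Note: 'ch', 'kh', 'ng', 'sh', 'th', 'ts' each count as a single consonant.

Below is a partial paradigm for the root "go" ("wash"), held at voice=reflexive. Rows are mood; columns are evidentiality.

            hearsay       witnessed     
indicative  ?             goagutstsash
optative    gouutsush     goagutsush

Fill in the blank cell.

Attach evidentiality hearsay -i → goi.
Attach voice reflexive -uts → goiuts.
Attach mood indicative -tsash → goiutstsash.
Apply vowel harmony: goiutstsash → gouutstsash.

gouutstsash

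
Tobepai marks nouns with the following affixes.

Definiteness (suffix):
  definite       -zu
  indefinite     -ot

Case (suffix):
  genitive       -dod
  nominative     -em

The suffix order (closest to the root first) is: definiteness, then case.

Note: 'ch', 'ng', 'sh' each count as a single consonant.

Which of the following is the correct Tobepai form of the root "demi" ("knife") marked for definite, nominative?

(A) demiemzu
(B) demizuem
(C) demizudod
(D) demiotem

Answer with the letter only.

Attach definiteness definite -zu → demizu.
Attach case nominative -em → demizuem.
So the correct form is demizuem, option (B).
(C) demizudod is wrong: it uses genitive instead of nominative for case.
(A) demiemzu is wrong: it has the affixes in the wrong order.
(D) demiotem is wrong: it uses indefinite instead of definite for definiteness.

B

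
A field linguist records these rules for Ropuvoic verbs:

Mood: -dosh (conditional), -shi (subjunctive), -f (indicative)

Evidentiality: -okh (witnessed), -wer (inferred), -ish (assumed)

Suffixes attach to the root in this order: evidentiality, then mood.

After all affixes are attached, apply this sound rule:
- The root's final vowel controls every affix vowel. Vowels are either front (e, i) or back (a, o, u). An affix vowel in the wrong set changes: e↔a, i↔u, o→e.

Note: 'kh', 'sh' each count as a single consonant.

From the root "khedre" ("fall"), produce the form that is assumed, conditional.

Attach evidentiality assumed -ish → khedreish.
Attach mood conditional -dosh → khedreishdosh.
Apply vowel harmony: khedreishdosh → khedreishdesh.

khedreishdesh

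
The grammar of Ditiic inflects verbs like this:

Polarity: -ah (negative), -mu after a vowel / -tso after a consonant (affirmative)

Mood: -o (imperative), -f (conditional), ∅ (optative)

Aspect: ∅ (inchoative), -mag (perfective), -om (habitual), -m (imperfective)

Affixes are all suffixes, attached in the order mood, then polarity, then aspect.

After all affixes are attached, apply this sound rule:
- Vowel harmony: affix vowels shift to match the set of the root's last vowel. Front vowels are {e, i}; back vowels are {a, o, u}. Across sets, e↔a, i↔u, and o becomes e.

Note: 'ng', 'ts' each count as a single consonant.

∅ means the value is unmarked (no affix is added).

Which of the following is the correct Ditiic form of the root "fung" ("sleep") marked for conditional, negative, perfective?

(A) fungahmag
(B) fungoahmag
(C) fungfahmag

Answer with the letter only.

C

Attach mood conditional -f → fungf.
Attach polarity negative -ah → fungfah.
Attach aspect perfective -mag → fungfahmag.
Vowel harmony: no change.
So the correct form is fungfahmag, option (C).
(A) fungahmag is wrong: it uses optative instead of conditional for mood.
(B) fungoahmag is wrong: it uses imperative instead of conditional for mood.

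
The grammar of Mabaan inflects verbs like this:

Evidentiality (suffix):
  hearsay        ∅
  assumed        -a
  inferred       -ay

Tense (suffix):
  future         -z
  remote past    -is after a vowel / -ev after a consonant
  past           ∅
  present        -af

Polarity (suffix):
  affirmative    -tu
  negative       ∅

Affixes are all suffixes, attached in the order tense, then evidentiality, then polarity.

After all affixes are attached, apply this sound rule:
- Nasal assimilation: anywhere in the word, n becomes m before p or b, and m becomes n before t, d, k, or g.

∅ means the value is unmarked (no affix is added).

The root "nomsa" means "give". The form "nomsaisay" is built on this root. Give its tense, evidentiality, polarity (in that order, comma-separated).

Segment: nomsa-is-ay.
tense: -is/ev → remote past.
evidentiality: -ay → inferred.
polarity: ∅ → negative.

remote past, inferred, negative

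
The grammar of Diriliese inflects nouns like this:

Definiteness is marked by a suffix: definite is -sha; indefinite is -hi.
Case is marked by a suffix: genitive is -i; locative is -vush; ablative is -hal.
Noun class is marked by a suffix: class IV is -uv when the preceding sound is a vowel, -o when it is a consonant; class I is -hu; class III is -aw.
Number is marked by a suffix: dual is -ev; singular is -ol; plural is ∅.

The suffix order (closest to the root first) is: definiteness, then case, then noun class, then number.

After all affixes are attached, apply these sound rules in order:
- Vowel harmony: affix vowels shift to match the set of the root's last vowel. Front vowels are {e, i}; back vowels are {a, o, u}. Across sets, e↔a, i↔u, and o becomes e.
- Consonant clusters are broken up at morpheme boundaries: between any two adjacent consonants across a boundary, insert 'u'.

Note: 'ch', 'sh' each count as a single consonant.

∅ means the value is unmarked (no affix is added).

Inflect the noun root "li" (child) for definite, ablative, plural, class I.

lisheheluhi

Attach definiteness definite -sha → lisha.
Attach case ablative -hal → lishahal.
Attach noun class class I -hu → lishahalhu.
number = plural: zero marking, form stays lishahalhu.
Apply vowel harmony: lishahalhu → lishehelhi.
Apply epenthesis: lishehelhi → lisheheluhi.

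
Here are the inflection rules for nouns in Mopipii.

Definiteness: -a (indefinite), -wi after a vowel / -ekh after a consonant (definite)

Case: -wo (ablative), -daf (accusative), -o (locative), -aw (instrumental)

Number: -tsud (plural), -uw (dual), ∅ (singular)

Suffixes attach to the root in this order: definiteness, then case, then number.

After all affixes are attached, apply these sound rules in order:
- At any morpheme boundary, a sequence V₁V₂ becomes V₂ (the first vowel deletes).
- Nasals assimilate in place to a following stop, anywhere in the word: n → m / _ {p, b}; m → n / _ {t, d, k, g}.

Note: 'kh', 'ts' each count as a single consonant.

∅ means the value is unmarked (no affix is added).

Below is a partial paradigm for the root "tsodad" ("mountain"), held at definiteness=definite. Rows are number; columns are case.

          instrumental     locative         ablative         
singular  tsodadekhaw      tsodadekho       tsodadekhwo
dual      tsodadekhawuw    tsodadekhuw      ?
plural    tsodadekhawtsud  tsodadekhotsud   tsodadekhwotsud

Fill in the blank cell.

tsodadekhwuw

Attach definiteness definite -ekh (after consonant 'd') → tsodadekh.
Attach case ablative -wo → tsodadekhwo.
Attach number dual -uw → tsodadekhwouw.
Apply vowel deletion: tsodadekhwouw → tsodadekhwuw.
Nasal assimilation: no change.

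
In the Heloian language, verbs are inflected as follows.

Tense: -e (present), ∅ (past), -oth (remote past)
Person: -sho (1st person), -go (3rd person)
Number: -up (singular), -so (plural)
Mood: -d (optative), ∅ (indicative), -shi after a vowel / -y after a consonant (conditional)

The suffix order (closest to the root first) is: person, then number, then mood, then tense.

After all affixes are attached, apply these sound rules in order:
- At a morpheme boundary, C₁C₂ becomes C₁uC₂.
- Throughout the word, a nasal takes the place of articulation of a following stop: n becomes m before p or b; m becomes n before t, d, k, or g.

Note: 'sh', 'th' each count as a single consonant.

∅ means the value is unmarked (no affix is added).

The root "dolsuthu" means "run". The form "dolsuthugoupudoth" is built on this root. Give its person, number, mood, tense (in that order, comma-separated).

Segment: dolsuthu-go-up-d-oth.
person: -go → 3rd person.
number: -up → singular.
mood: -d → optative.
tense: -oth → remote past.

3rd person, singular, optative, remote past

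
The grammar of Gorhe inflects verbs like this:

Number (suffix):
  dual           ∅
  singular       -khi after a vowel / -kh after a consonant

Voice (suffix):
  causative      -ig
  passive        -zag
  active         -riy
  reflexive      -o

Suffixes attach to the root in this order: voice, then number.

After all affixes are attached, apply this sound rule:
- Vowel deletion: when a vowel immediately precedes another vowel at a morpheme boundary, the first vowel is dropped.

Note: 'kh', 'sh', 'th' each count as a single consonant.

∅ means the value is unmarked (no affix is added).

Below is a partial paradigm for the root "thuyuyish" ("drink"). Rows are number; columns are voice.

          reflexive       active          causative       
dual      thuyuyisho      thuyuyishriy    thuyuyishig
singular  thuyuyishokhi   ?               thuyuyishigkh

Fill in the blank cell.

thuyuyishriykh

Attach voice active -riy → thuyuyishriy.
Attach number singular -kh (after consonant 'y') → thuyuyishriykh.
Vowel deletion: no change.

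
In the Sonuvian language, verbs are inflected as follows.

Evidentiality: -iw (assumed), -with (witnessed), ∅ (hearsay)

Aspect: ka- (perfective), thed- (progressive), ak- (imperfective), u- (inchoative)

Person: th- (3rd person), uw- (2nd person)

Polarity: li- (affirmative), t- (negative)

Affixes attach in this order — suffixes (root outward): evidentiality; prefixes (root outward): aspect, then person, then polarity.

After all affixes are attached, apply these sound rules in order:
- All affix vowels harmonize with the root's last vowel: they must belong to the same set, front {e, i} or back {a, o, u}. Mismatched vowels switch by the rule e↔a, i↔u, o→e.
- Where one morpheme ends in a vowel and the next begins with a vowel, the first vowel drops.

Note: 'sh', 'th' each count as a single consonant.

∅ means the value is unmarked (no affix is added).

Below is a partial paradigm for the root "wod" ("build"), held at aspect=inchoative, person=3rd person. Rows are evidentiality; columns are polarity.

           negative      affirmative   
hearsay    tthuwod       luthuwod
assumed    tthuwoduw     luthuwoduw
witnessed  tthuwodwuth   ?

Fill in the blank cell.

luthuwodwuth

Attach aspect inchoative u- → uwod.
Attach person 3rd person th- → thuwod.
Attach evidentiality witnessed -with → thuwodwith.
Attach polarity affirmative li- → lithuwodwith.
Apply vowel harmony: lithuwodwith → luthuwodwuth.
Vowel deletion: no change.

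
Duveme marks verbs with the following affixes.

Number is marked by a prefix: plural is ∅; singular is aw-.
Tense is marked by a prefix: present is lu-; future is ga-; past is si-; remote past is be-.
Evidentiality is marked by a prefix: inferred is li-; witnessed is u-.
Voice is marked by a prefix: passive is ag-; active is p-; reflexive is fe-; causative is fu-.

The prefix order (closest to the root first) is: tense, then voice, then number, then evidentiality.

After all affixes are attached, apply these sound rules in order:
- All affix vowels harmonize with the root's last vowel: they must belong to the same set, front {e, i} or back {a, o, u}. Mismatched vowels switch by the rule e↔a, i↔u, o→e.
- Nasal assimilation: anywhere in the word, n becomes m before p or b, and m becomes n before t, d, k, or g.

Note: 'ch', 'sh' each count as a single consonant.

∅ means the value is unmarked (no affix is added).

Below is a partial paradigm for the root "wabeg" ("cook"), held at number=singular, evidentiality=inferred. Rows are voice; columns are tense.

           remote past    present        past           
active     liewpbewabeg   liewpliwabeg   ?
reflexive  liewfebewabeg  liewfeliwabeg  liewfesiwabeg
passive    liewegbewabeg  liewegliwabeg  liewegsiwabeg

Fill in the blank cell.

liewpsiwabeg

Attach tense past si- → siwabeg.
Attach voice active p- → psiwabeg.
Attach number singular aw- → awpsiwabeg.
Attach evidentiality inferred li- → liawpsiwabeg.
Apply vowel harmony: liawpsiwabeg → liewpsiwabeg.
Nasal assimilation: no change.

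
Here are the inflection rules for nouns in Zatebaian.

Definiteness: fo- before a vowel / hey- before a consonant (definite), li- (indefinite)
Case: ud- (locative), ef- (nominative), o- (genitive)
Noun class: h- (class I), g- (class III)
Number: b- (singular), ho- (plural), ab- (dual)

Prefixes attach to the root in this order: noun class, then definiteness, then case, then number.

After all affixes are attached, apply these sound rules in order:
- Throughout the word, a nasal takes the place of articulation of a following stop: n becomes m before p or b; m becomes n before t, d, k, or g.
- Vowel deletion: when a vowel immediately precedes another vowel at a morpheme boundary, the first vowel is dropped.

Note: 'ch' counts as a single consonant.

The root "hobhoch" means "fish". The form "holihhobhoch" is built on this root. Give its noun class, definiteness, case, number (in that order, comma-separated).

Segment: ho-o-li-h-hobhoch.
noun class: h- → class I.
definiteness: li- → indefinite.
case: o- → genitive.
number: ho- → plural.

class I, indefinite, genitive, plural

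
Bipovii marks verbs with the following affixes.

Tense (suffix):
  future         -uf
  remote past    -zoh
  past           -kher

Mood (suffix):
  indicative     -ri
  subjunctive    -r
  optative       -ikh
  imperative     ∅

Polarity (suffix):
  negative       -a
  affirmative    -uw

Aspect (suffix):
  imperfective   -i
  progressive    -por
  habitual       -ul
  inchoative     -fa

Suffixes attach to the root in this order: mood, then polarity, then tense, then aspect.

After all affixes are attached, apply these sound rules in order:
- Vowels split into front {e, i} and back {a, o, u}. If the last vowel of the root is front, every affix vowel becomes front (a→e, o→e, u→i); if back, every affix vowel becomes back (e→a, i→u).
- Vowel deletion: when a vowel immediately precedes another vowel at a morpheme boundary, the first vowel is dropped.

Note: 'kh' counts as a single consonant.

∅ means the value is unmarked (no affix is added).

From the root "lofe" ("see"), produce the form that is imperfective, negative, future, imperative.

mood = imperative: zero marking, form stays lofe.
Attach polarity negative -a → lofea.
Attach tense future -uf → lofeauf.
Attach aspect imperfective -i → lofeaufi.
Apply vowel harmony: lofeaufi → lofeeifi.
Apply vowel deletion: lofeeifi → lofifi.

lofifi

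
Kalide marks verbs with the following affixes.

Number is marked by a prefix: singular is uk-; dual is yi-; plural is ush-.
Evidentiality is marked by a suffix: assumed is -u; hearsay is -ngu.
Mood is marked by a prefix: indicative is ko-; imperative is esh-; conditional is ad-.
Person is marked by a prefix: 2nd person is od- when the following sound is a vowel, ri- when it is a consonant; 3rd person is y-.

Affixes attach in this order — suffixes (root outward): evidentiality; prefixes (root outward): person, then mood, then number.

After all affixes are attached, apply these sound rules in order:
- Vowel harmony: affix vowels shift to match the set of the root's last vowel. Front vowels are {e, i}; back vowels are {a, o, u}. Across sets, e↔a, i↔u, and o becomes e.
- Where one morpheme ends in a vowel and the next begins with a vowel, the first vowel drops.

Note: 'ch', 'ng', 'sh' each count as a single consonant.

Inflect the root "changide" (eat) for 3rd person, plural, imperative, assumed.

Attach person 3rd person y- → ychangide.
Attach evidentiality assumed -u → ychangideu.
Attach mood imperative esh- → eshychangideu.
Attach number plural ush- → usheshychangideu.
Apply vowel harmony: usheshychangideu → isheshychangidei.
Apply vowel deletion: isheshychangidei → isheshychangidi.

isheshychangidi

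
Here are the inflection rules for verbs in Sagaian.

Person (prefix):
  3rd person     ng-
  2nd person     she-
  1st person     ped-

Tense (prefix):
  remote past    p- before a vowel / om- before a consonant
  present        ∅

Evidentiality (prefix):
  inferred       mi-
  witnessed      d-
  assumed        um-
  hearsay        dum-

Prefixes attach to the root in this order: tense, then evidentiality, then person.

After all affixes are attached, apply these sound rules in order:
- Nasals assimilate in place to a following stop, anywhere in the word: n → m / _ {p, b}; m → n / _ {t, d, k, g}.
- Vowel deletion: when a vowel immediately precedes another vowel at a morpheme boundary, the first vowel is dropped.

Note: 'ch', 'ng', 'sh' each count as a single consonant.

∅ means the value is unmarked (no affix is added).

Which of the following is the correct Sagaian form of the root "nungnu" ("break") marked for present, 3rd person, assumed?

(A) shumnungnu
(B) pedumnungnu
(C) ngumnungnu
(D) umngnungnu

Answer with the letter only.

tense = present: zero marking, form stays nungnu.
Attach evidentiality assumed um- → umnungnu.
Attach person 3rd person ng- → ngumnungnu.
Nasal assimilation: no change.
Vowel deletion: no change.
So the correct form is ngumnungnu, option (C).
(A) shumnungnu is wrong: it uses 2nd person instead of 3rd person for person.
(B) pedumnungnu is wrong: it uses 1st person instead of 3rd person for person.
(D) umngnungnu is wrong: it has the affixes in the wrong order.

C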